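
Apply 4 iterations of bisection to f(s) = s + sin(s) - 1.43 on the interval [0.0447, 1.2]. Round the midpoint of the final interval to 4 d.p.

f(0.044700) = -1.340615, f(1.200000) = 0.702039 (opposite signs)
step 1: m = 0.622350, f(m) = -0.224704 < 0 → root in [0.622350, 1.200000]
step 2: m = 0.911175, f(m) = 0.271399 > 0 → root in [0.622350, 0.911175]
step 3: m = 0.766763, f(m) = 0.030570 > 0 → root in [0.622350, 0.766763]
step 4: m = 0.694556, f(m) = -0.095399 < 0 → root in [0.694556, 0.766763]
Midpoint of [0.694556, 0.766763] = 0.730659

0.7307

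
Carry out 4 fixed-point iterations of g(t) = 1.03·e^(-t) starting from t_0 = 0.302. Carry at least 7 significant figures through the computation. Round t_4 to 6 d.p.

0.544889

t_1 = g(0.302000) = 0.761518
t_2 = g(0.761518) = 0.480966
t_3 = g(0.480966) = 0.636732
t_4 = g(0.636732) = 0.544889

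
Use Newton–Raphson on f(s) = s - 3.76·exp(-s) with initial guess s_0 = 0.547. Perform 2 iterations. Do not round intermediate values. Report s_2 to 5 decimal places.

Newton update: s ← s − f(s)/f'(s).
f'(s) = 1 + 3.76·exp(-s)
s_0 = 0.547000: f = -1.628849, f' = 3.175849 → s_1 = 0.547000 - (-1.628849)/(3.175849) = 1.059886
s_1 = 1.059886: f = -0.242936, f' = 2.302822 → s_2 = 1.059886 - (-0.242936)/(2.302822) = 1.165381

1.16538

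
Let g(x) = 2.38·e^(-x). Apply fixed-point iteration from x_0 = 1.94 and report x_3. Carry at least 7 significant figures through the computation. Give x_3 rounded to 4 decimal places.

x_1 = g(1.940000) = 0.342015
x_2 = g(0.342015) = 1.690603
x_3 = g(1.690603) = 0.438892

0.4389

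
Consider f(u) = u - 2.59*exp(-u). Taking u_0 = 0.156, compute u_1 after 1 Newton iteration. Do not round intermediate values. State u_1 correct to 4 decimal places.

Newton update: u ← u − f(u)/f'(u).
f'(u) = 1 + 2.59*exp(-u)
u_0 = 0.156000: f = -2.059898, f' = 3.215898 → u_1 = 0.156000 - (-2.059898)/(3.215898) = 0.796536

0.7965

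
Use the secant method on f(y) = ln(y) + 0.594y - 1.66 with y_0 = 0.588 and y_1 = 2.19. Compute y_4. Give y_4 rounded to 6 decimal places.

f(y_0) = -1.841756, f(y_1) = 0.424762
y_2 = 2.190000 - (0.424762)·(2.190000 - 0.588000)/(0.424762 - (-1.841756)) = 1.889774; f(y_2) = 0.098983
y_3 = 1.889774 - (0.098983)·(1.889774 - 2.190000)/(0.098983 - (0.424762)) = 1.798555; f(y_3) = -0.004675
y_4 = 1.798555 - (-0.004675)·(1.798555 - 1.889774)/(-0.004675 - (0.098983)) = 1.802669; f(y_4) = 0.000054

1.802669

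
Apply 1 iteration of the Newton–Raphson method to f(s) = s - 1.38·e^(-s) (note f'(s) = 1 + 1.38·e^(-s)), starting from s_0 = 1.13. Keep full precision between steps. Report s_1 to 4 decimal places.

0.6568

s_0 = 1.130000: f = 0.684214, f' = 1.445786 → s_1 = 1.130000 - (0.684214)/(1.445786) = 0.656753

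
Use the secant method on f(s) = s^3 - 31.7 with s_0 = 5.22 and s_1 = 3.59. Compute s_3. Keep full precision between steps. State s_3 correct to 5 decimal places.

3.18601

f(s_0) = 110.536648, f(s_1) = 14.568279
s_2 = 3.590000 - (14.568279)·(3.590000 - 5.220000)/(14.568279 - (110.536648)) = 3.342561; f(s_2) = 5.645486
s_3 = 3.342561 - (5.645486)·(3.342561 - 3.590000)/(5.645486 - (14.568279)) = 3.186006; f(s_3) = 0.639974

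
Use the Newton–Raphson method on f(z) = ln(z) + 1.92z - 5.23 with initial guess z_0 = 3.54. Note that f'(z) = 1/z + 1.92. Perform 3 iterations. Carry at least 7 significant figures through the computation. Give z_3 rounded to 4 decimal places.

2.2920

z_0 = 3.540000: f = 2.830927, f' = 2.202486 → z_1 = 3.540000 - (2.830927)/(2.202486) = 2.254667
z_1 = 2.254667: f = -0.088036, f' = 2.363524 → z_2 = 2.254667 - (-0.088036)/(2.363524) = 2.291915
z_2 = 2.291915: f = -0.000135, f' = 2.356316 → z_3 = 2.291915 - (-0.000135)/(2.356316) = 2.291972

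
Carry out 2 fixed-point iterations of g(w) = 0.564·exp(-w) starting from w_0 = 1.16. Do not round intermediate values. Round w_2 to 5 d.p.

w_1 = g(1.160000) = 0.176806
w_2 = g(0.176806) = 0.472599

0.47260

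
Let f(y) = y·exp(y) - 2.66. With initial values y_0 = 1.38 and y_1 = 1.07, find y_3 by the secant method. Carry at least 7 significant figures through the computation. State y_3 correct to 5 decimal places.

Secant update: y_(k+1) = y_k − f(y_k)·(y_k − y_(k-1))/(f(y_k) − f(y_(k-1))).
f(y_0) = 2.825364, f(y_1) = 0.459456
y_2 = 1.070000 - (0.459456)·(1.070000 - 1.380000)/(0.459456 - (2.825364)) = 1.009798; f(y_2) = 0.111945
y_3 = 1.009798 - (0.111945)·(1.009798 - 1.070000)/(0.111945 - (0.459456)) = 0.990406; f(y_3) = 0.006495

0.99041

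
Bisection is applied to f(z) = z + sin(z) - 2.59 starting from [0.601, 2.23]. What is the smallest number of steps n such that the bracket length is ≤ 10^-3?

11

Initial width b − a = 2.23 − 0.601 = 1.629000.
After n steps the width is (b−a)/2^n; need (b−a)/2^n ≤ 10^-3.
So n ≥ log₂(1.629000/10^-3) = log₂(1629.0000) ≈ 10.6698.
Hence n = 11.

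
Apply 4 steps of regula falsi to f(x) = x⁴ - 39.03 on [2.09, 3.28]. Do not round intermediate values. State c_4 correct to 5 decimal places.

2.49107

f(2.090000) = -19.949702, f(3.280000) = 76.713171
step 1: c = 2.335597, f(c) = -9.272811 < 0 → new bracket [2.335597, 3.280000]
step 2: c = 2.437443, f(c) = -3.733014 < 0 → new bracket [2.437443, 3.280000]
step 3: c = 2.476541, f(c) = -1.413205 < 0 → new bracket [2.476541, 3.280000]
step 4: c = 2.491074, f(c) = -0.522387 < 0 → new bracket [2.491074, 3.280000]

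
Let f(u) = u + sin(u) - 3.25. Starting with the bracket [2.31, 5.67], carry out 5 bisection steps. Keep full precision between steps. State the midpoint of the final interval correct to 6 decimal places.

f(2.310000) = -0.200995, f(5.670000) = 1.844525 (opposite signs)
step 1: m = 3.990000, f(m) = -0.010228 < 0 → root in [3.990000, 5.670000]
step 2: m = 4.830000, f(m) = 0.586908 > 0 → root in [3.990000, 4.830000]
step 3: m = 4.410000, f(m) = 0.205372 > 0 → root in [3.990000, 4.410000]
step 4: m = 4.200000, f(m) = 0.078424 > 0 → root in [3.990000, 4.200000]
step 5: m = 4.095000, f(m) = 0.029607 > 0 → root in [3.990000, 4.095000]
Midpoint of [3.990000, 4.095000] = 4.042500

4.042500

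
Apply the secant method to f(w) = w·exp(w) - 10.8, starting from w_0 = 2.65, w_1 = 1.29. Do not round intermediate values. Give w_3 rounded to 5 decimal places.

Secant update: w_(k+1) = w_k − f(w_k)·(w_k − w_(k-1))/(f(w_k) − f(w_(k-1))).
f(w_0) = 26.708202, f(w_1) = -6.113705
w_2 = 1.290000 - (-6.113705)·(1.290000 - 2.650000)/(-6.113705 - (26.708202)) = 1.543326; f(w_2) = -3.577034
w_3 = 1.543326 - (-3.577034)·(1.543326 - 1.290000)/(-3.577034 - (-6.113705)) = 1.900548; f(w_3) = 1.913831

1.90055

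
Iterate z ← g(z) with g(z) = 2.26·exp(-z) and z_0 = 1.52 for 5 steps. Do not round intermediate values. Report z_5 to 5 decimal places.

0.62905

z_1 = g(1.520000) = 0.494289
z_2 = g(0.494289) = 1.378610
z_3 = g(1.378610) = 0.569358
z_4 = g(0.569358) = 1.278908
z_5 = g(1.278908) = 0.629051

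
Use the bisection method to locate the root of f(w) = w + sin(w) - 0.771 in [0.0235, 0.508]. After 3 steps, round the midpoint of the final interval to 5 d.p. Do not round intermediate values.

f(0.023500) = -0.724002, f(0.508000) = 0.223431 (opposite signs)
step 1: m = 0.265750, f(m) = -0.242617 < 0 → root in [0.265750, 0.508000]
step 2: m = 0.386875, f(m) = -0.006829 < 0 → root in [0.386875, 0.508000]
step 3: m = 0.447437, f(m) = 0.109094 > 0 → root in [0.386875, 0.447437]
Midpoint of [0.386875, 0.447437] = 0.417156

0.41716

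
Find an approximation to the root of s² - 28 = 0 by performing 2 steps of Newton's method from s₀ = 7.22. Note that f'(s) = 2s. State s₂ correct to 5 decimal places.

s_0 = 7.220000: f = 24.128400, f' = 14.440000 → s_1 = 7.220000 - (24.128400)/(14.440000) = 5.549058
s_1 = 5.549058: f = 2.792047, f' = 11.098116 → s_2 = 5.549058 - (2.792047)/(11.098116) = 5.297480

5.29748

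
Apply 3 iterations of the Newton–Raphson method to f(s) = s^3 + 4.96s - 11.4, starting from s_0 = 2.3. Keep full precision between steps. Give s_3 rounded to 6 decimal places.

f'(s) = 3s^2 + 4.96
s_0 = 2.300000: f = 12.175000, f' = 20.830000 → s_1 = 2.300000 - (12.175000)/(20.830000) = 1.715506
s_1 = 1.715506: f = 2.157583, f' = 13.788887 → s_2 = 1.715506 - (2.157583)/(13.788887) = 1.559034
s_2 = 1.559034: f = 0.122175, f' = 12.251760 → s_3 = 1.559034 - (0.122175)/(12.251760) = 1.549062

1.549062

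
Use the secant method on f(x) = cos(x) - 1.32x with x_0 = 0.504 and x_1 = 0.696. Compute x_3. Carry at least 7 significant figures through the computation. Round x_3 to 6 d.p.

Secant update: x_(k+1) = x_k − f(x_k)·(x_k − x_(k-1))/(f(x_k) − f(x_(k-1))).
f(x_0) = 0.210378, f(x_1) = -0.151307
x_2 = 0.696000 - (-0.151307)·(0.696000 - 0.504000)/(-0.151307 - (0.210378)) = 0.615679; f(x_2) = 0.003686
x_3 = 0.615679 - (0.003686)·(0.615679 - 0.696000)/(0.003686 - (-0.151307)) = 0.617589; f(x_3) = 0.000060

0.617589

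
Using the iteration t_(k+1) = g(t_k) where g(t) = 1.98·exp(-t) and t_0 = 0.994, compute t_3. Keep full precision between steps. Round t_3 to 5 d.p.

0.76458

t_1 = g(0.994000) = 0.732785
t_2 = g(0.732785) = 0.951526
t_3 = g(0.951526) = 0.764579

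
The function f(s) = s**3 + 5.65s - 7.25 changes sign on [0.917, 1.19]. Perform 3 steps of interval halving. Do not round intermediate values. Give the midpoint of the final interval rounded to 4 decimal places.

1.0706

f(0.917000) = -1.297855, f(1.190000) = 1.158659 (opposite signs)
step 1: m = 1.053500, f(m) = -0.128485 < 0 → root in [1.053500, 1.190000]
step 2: m = 1.121750, f(m) = 0.499411 > 0 → root in [1.053500, 1.121750]
step 3: m = 1.087625, f(m) = 0.181663 > 0 → root in [1.053500, 1.087625]
Midpoint of [1.053500, 1.087625] = 1.070563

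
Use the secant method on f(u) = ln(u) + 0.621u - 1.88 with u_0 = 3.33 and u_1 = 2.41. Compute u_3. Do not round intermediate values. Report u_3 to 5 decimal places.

Secant update: u_(k+1) = u_k − f(u_k)·(u_k − u_(k-1))/(f(u_k) − f(u_(k-1))).
f(u_0) = 1.390902, f(u_1) = 0.496237
u_2 = 2.410000 - (0.496237)·(2.410000 - 3.330000)/(0.496237 - (1.390902)) = 1.899711; f(u_2) = -0.058577
u_3 = 1.899711 - (-0.058577)·(1.899711 - 2.410000)/(-0.058577 - (0.496237)) = 1.953588; f(u_3) = 0.002845

1.95359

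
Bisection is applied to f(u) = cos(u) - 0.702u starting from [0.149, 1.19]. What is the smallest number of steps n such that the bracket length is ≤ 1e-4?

Initial width b − a = 1.19 − 0.149 = 1.041000.
After n steps the width is (b−a)/2^n; need (b−a)/2^n ≤ 1e-4.
So n ≥ log₂(1.041000/1e-4) = log₂(10410.0000) ≈ 13.3457.
Hence n = 14.

14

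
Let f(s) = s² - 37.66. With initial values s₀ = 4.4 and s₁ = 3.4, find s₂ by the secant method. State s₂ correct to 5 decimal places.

6.74615

f(s_0) = -18.300000, f(s_1) = -26.100000
s_2 = 3.400000 - (-26.100000)·(3.400000 - 4.400000)/(-26.100000 - (-18.300000)) = 6.746154; f(s_2) = 7.850592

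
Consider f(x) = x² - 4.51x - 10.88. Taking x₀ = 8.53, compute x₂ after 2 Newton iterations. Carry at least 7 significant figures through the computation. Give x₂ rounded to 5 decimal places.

Newton update: x ← x − f(x)/f'(x).
f'(x) = 2x - 4.51
x_0 = 8.530000: f = 23.410600, f' = 12.550000 → x_1 = 8.530000 - (23.410600)/(12.550000) = 6.664614
x_1 = 6.664614: f = 3.479667, f' = 8.819227 → x_2 = 6.664614 - (3.479667)/(8.819227) = 6.270059

6.27006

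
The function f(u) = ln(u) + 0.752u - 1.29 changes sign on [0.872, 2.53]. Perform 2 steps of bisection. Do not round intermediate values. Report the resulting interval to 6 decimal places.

[1.286500, 1.701000]

f(0.872000) = -0.771222, f(2.530000) = 1.540779 (opposite signs)
step 1: m = 1.701000, f(m) = 0.520368 > 0 → root in [0.872000, 1.701000]
step 2: m = 1.286500, f(m) = -0.070627 < 0 → root in [1.286500, 1.701000]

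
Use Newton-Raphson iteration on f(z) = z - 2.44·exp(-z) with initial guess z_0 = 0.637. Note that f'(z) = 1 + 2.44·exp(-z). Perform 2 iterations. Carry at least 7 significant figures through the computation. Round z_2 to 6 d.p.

z_0 = 0.637000: f = -0.653459, f' = 2.290459 → z_1 = 0.637000 - (-0.653459)/(2.290459) = 0.922296
z_1 = 0.922296: f = -0.047860, f' = 1.970156 → z_2 = 0.922296 - (-0.047860)/(1.970156) = 0.946589

0.946589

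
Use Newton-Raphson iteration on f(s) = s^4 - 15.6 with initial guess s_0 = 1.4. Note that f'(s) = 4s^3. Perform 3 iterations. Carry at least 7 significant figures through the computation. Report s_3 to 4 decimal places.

1.9980

Newton update: s ← s − f(s)/f'(s).
s_0 = 1.400000: f = -11.758400, f' = 10.976000 → s_1 = 1.400000 - (-11.758400)/(10.976000) = 2.471283
s_1 = 2.471283: f = 21.698364, f' = 60.370856 → s_2 = 2.471283 - (21.698364)/(60.370856) = 2.111865
s_2 = 2.111865: f = 4.291363, f' = 37.675446 → s_3 = 2.111865 - (4.291363)/(37.675446) = 1.997961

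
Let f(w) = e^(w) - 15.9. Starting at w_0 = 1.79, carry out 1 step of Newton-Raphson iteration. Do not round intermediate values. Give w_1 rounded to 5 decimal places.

3.44467

f'(w) = e^(w)
w_0 = 1.790000: f = -9.910548, f' = 5.989452 → w_1 = 1.790000 - (-9.910548)/(5.989452) = 3.444667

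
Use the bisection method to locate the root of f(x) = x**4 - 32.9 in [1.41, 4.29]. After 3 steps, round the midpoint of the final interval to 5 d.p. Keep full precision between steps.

2.31000

f(1.410000) = -28.947458, f(4.290000) = 305.810897 (opposite signs)
step 1: m = 2.850000, f(m) = 33.075006 > 0 → root in [1.410000, 2.850000]
step 2: m = 2.130000, f(m) = -12.316538 < 0 → root in [2.130000, 2.850000]
step 3: m = 2.490000, f(m) = 5.541240 > 0 → root in [2.130000, 2.490000]
Midpoint of [2.130000, 2.490000] = 2.310000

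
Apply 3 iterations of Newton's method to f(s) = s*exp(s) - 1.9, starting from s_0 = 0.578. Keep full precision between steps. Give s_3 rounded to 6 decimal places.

f'(s) = (s+1)*exp(s)
s_0 = 0.578000: f = -0.869732, f' = 2.812738 → s_1 = 0.578000 - (-0.869732)/(2.812738) = 0.887212
s_1 = 0.887212: f = 0.254462, f' = 4.582812 → s_2 = 0.887212 - (0.254462)/(4.582812) = 0.831687
s_2 = 0.831687: f = 0.010543, f' = 4.207734 → s_3 = 0.831687 - (0.010543)/(4.207734) = 0.829181

0.829181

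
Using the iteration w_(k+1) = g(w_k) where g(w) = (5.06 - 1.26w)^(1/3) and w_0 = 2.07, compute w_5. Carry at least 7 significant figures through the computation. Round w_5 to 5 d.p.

w_1 = g(2.070000) = 1.348430
w_2 = g(1.348430) = 1.497920
w_3 = g(1.497920) = 1.469398
w_4 = g(1.469398) = 1.474925
w_5 = g(1.474925) = 1.473857

1.47386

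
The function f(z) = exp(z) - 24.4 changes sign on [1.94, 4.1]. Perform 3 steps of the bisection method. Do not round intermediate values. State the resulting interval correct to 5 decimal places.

f(1.940000) = -17.441249, f(4.100000) = 35.940288 (opposite signs)
step 1: m = 3.020000, f(m) = -3.908708 < 0 → root in [3.020000, 4.100000]
step 2: m = 3.560000, f(m) = 10.763197 > 0 → root in [3.020000, 3.560000]
step 3: m = 3.290000, f(m) = 2.442864 > 0 → root in [3.020000, 3.290000]

[3.02000, 3.29000]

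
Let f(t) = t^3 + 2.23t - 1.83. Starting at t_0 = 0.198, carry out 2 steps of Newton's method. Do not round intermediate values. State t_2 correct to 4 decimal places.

0.6860

Newton update: t ← t − f(t)/f'(t).
f'(t) = 3t^2 + 2.23
t_0 = 0.198000: f = -1.380698, f' = 2.347612 → t_1 = 0.198000 - (-1.380698)/(2.347612) = 0.786129
t_1 = 0.786129: f = 0.408893, f' = 4.083994 → t_2 = 0.786129 - (0.408893)/(4.083994) = 0.686008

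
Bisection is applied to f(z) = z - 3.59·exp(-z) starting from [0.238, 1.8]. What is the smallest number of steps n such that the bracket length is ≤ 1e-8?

28

Initial width b − a = 1.8 − 0.238 = 1.562000.
After n steps the width is (b−a)/2^n; need (b−a)/2^n ≤ 1e-8.
So n ≥ log₂(1.562000/1e-8) = log₂(156200000.0000) ≈ 27.2188.
Hence n = 28.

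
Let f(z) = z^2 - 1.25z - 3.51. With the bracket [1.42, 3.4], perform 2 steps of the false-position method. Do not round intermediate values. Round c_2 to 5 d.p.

f(1.420000) = -3.268600, f(3.400000) = 3.800000
step 1: c = 2.335574, f(c) = -0.974561 < 0 → new bracket [2.335574, 3.400000]
step 2: c = 2.552840, f(c) = -0.184059 < 0 → new bracket [2.552840, 3.400000]

2.55284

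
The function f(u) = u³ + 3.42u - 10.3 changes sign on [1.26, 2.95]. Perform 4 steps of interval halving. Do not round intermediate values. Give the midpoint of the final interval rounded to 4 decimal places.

f(1.260000) = -3.990424, f(2.950000) = 25.461375 (opposite signs)
step 1: m = 2.105000, f(m) = 6.226408 > 0 → root in [1.260000, 2.105000]
step 2: m = 1.682500, f(m) = 0.216982 > 0 → root in [1.260000, 1.682500]
step 3: m = 1.471250, f(m) = -2.083692 < 0 → root in [1.471250, 1.682500]
step 4: m = 1.576875, f(m) = -0.986133 < 0 → root in [1.576875, 1.682500]
Midpoint of [1.576875, 1.682500] = 1.629688

1.6297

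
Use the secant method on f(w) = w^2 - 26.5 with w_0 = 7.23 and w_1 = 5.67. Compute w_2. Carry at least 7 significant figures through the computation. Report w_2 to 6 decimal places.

5.232101

f(w_0) = 25.772900, f(w_1) = 5.648900
w_2 = 5.670000 - (5.648900)·(5.670000 - 7.230000)/(5.648900 - (25.772900)) = 5.232101; f(w_2) = 0.874879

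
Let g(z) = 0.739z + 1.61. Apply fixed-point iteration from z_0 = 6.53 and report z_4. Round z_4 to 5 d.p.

6.27637

z_1 = g(6.530000) = 6.435670
z_2 = g(6.435670) = 6.365960
z_3 = g(6.365960) = 6.314445
z_4 = g(6.314445) = 6.276375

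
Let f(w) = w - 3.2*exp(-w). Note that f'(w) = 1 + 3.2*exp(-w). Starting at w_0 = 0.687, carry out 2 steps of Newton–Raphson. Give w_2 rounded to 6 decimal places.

1.082741

w_0 = 0.687000: f = -0.922866, f' = 2.609866 → w_1 = 0.687000 - (-0.922866)/(2.609866) = 1.040607
w_1 = 1.040607: f = -0.089762, f' = 2.130369 → w_2 = 1.040607 - (-0.089762)/(2.130369) = 1.082741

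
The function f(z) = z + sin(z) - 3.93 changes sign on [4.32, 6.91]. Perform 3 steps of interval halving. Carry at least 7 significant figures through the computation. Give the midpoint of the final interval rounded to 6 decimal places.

4.805625

f(4.320000) = -0.533998, f(6.910000) = 3.566568 (opposite signs)
step 1: m = 5.615000, f(m) = 1.065437 > 0 → root in [4.320000, 5.615000]
step 2: m = 4.967500, f(m) = 0.069865 > 0 → root in [4.320000, 4.967500]
step 3: m = 4.643750, f(m) = -0.283895 < 0 → root in [4.643750, 4.967500]
Midpoint of [4.643750, 4.967500] = 4.805625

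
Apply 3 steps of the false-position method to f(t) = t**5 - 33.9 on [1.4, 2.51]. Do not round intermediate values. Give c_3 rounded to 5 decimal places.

False-position update: c = (a·f(b) − b·f(a))/(f(b) − f(a)); replace the endpoint whose sign matches f(c).
f(1.400000) = -28.521760, f(2.510000) = 65.725063
step 1: c = 1.735917, f(c) = -18.136765 < 0 → new bracket [1.735917, 2.510000]
step 2: c = 1.903328, f(c) = -8.921395 < 0 → new bracket [1.903328, 2.510000]
step 3: c = 1.975835, f(c) = -3.787076 < 0 → new bracket [1.975835, 2.510000]

1.97583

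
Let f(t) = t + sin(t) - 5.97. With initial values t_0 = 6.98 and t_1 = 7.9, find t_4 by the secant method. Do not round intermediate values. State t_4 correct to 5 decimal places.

6.12523

f(t_0) = 1.651778, f(t_1) = 2.928941
t_2 = 7.900000 - (2.928941)·(7.900000 - 6.980000)/(2.928941 - (1.651778)) = 5.790147; f(t_2) = -0.653157
t_3 = 5.790147 - (-0.653157)·(5.790147 - 7.900000)/(-0.653157 - (2.928941)) = 6.174856; f(t_3) = 0.096739
t_4 = 6.174856 - (0.096739)·(6.174856 - 5.790147)/(0.096739 - (-0.653157)) = 6.125228; f(t_4) = -0.002074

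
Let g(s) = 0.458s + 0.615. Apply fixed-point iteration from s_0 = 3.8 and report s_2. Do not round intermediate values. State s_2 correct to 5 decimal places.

s_1 = g(3.800000) = 2.355400
s_2 = g(2.355400) = 1.693773

1.69377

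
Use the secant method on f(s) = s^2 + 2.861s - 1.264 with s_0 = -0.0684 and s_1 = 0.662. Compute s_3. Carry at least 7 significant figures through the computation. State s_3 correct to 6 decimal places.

f(s_0) = -1.455014, f(s_1) = 1.068226
s_2 = 0.662000 - (1.068226)·(0.662000 - -0.068400)/(1.068226 - (-1.455014)) = 0.352782; f(s_2) = -0.130237
s_3 = 0.352782 - (-0.130237)·(0.352782 - 0.662000)/(-0.130237 - (1.068226)) = 0.386384; f(s_3) = -0.009261

0.386384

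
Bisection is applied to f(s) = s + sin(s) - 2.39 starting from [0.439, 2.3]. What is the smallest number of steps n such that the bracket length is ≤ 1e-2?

8

Initial width b − a = 2.3 − 0.439 = 1.861000.
After n steps the width is (b−a)/2^n; need (b−a)/2^n ≤ 1e-2.
So n ≥ log₂(1.861000/1e-2) = log₂(186.1000) ≈ 7.5399.
Hence n = 8.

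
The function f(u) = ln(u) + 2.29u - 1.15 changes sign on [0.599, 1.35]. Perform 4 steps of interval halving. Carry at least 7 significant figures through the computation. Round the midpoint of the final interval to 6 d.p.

0.669406

f(0.599000) = -0.290784, f(1.350000) = 2.241605 (opposite signs)
step 1: m = 0.974500, f(m) = 1.055774 > 0 → root in [0.599000, 0.974500]
step 2: m = 0.786750, f(m) = 0.411813 > 0 → root in [0.599000, 0.786750]
step 3: m = 0.692875, f(m) = 0.069778 > 0 → root in [0.599000, 0.692875]
step 4: m = 0.645938, f(m) = -0.107856 < 0 → root in [0.645938, 0.692875]
Midpoint of [0.645938, 0.692875] = 0.669406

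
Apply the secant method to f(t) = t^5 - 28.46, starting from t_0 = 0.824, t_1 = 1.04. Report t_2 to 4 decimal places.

8.0724

f(t_0) = -28.080129, f(t_1) = -27.243347
t_2 = 1.040000 - (-27.243347)·(1.040000 - 0.824000)/(-27.243347 - (-28.080129)) = 8.072373; f(t_2) = 34248.800906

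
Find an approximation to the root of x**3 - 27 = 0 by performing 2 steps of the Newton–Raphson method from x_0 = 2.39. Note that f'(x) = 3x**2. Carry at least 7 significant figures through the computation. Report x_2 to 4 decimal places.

3.0088

Newton update: x ← x − f(x)/f'(x).
x_0 = 2.390000: f = -13.348081, f' = 17.136300 → x_1 = 2.390000 - (-13.348081)/(17.136300) = 3.168936
x_1 = 3.168936: f = 4.822948, f' = 30.126466 → x_2 = 3.168936 - (4.822948)/(30.126466) = 3.008846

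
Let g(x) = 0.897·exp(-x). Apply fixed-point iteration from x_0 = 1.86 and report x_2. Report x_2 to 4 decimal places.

0.7801

x_1 = g(1.860000) = 0.139638
x_2 = g(0.139638) = 0.780096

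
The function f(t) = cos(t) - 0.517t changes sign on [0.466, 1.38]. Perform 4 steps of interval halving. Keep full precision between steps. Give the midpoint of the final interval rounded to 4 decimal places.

f(0.466000) = 0.652451, f(1.380000) = -0.523819 (opposite signs)
step 1: m = 0.923000, f(m) = 0.126240 > 0 → root in [0.923000, 1.380000]
step 2: m = 1.151500, f(m) = -0.188208 < 0 → root in [0.923000, 1.151500]
step 3: m = 1.037250, f(m) = -0.027668 < 0 → root in [0.923000, 1.037250]
step 4: m = 0.980125, f(m) = 0.050194 > 0 → root in [0.980125, 1.037250]
Midpoint of [0.980125, 1.037250] = 1.008687

1.0087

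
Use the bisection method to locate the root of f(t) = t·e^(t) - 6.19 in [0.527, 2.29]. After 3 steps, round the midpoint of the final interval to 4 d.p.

f(0.527000) = -5.297345, f(2.290000) = 16.423607 (opposite signs)
step 1: m = 1.408500, f(m) = -0.429494 < 0 → root in [1.408500, 2.290000]
step 2: m = 1.849250, f(m) = 5.562079 > 0 → root in [1.408500, 1.849250]
step 3: m = 1.628875, f(m) = 2.114226 > 0 → root in [1.408500, 1.628875]
Midpoint of [1.408500, 1.628875] = 1.518687

1.5187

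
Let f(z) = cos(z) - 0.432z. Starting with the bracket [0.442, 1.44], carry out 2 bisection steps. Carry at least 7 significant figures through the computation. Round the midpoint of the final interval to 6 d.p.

1.065750

f(0.442000) = 0.712954, f(1.440000) = -0.491656 (opposite signs)
step 1: m = 0.941000, f(m) = 0.182468 > 0 → root in [0.941000, 1.440000]
step 2: m = 1.190500, f(m) = -0.143100 < 0 → root in [0.941000, 1.190500]
Midpoint of [0.941000, 1.190500] = 1.065750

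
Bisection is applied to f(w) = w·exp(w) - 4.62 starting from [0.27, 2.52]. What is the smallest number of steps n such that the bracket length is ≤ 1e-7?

Initial width b − a = 2.52 − 0.27 = 2.250000.
After n steps the width is (b−a)/2^n; need (b−a)/2^n ≤ 1e-7.
So n ≥ log₂(2.250000/1e-7) = log₂(22500000.0000) ≈ 24.4234.
Hence n = 25.

25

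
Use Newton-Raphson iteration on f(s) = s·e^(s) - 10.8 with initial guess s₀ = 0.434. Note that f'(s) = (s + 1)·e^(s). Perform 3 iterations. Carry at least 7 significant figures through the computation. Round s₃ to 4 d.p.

Newton update: s ← s − f(s)/f'(s).
s_0 = 0.434000: f = -10.130156, f' = 2.213263 → s_1 = 0.434000 - (-10.130156)/(2.213263) = 5.011024
s_1 = 5.011024: f = 741.145793, f' = 902.004105 → s_2 = 5.011024 - (741.145793)/(902.004105) = 4.189358
s_2 = 4.189358: f = 265.615696, f' = 342.396134 → s_3 = 4.189358 - (265.615696)/(342.396134) = 3.413603

3.4136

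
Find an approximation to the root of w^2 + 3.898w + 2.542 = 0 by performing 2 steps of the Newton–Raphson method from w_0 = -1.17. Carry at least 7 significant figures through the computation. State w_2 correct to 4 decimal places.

-0.8257

f'(w) = 2w + 3.898
w_0 = -1.170000: f = -0.649760, f' = 1.558000 → w_1 = -1.170000 - (-0.649760)/(1.558000) = -0.752953
w_1 = -0.752953: f = 0.173929, f' = 2.392095 → w_2 = -0.752953 - (0.173929)/(2.392095) = -0.825662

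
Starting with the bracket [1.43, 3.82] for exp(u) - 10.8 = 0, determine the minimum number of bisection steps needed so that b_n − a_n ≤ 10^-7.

Initial width b − a = 3.82 − 1.43 = 2.390000.
After n steps the width is (b−a)/2^n; need (b−a)/2^n ≤ 10^-7.
So n ≥ log₂(2.390000/10^-7) = log₂(23900000.0000) ≈ 24.5105.
Hence n = 25.

25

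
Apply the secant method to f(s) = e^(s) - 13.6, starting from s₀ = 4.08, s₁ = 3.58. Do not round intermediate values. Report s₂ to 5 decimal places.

f(s_0) = 45.545470, f(s_1) = 22.273541
s_2 = 3.580000 - (22.273541)·(3.580000 - 4.080000)/(22.273541 - (45.545470)) = 3.101450; f(s_2) = 8.630172

3.10145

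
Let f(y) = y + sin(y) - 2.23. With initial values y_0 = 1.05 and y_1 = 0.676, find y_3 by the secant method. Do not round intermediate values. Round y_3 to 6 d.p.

Secant update: y_(k+1) = y_k − f(y_k)·(y_k − y_(k-1))/(f(y_k) − f(y_(k-1))).
f(y_0) = -0.312577, f(y_1) = -0.928322
y_2 = 0.676000 - (-0.928322)·(0.676000 - 1.050000)/(-0.928322 - (-0.312577)) = 1.239857; f(y_2) = -0.044405
y_3 = 1.239857 - (-0.044405)·(1.239857 - 0.676000)/(-0.044405 - (-0.928322)) = 1.268184; f(y_3) = -0.007255

1.268184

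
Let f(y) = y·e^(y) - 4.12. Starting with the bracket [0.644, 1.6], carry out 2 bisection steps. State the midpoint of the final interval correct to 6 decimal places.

1.241500

f(0.644000) = -2.893771, f(1.600000) = 3.804852 (opposite signs)
step 1: m = 1.122000, f(m) = -0.674349 < 0 → root in [1.122000, 1.600000]
step 2: m = 1.361000, f(m) = 1.188024 > 0 → root in [1.122000, 1.361000]
Midpoint of [1.122000, 1.361000] = 1.241500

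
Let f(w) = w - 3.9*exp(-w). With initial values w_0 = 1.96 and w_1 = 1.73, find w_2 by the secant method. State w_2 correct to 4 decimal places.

1.0880

Secant update: w_(k+1) = w_k − f(w_k)·(w_k − w_(k-1))/(f(w_k) − f(w_(k-1))).
f(w_0) = 1.410652, f(w_1) = 1.038591
w_2 = 1.730000 - (1.038591)·(1.730000 - 1.960000)/(1.038591 - (1.410652)) = 1.087966; f(w_2) = -0.225947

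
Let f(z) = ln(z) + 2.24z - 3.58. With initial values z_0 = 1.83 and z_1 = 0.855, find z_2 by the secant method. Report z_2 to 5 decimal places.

1.45803

f(z_0) = 1.123516, f(z_1) = -1.821454
z_2 = 0.855000 - (-1.821454)·(0.855000 - 1.830000)/(-1.821454 - (1.123516)) = 1.458034; f(z_2) = 0.063086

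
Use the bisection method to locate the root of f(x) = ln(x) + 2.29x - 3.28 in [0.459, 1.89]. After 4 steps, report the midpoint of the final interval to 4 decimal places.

1.3087

f(0.459000) = -3.007595, f(1.890000) = 1.684677 (opposite signs)
step 1: m = 1.174500, f(m) = -0.429552 < 0 → root in [1.174500, 1.890000]
step 2: m = 1.532250, f(m) = 0.655590 > 0 → root in [1.174500, 1.532250]
step 3: m = 1.353375, f(m) = 0.121830 > 0 → root in [1.174500, 1.353375]
step 4: m = 1.263937, f(m) = -0.151351 < 0 → root in [1.263937, 1.353375]
Midpoint of [1.263937, 1.353375] = 1.308656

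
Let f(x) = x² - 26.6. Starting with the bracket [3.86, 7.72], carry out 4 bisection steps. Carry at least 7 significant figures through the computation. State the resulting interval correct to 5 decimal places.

f(3.860000) = -11.700400, f(7.720000) = 32.998400 (opposite signs)
step 1: m = 5.790000, f(m) = 6.924100 > 0 → root in [3.860000, 5.790000]
step 2: m = 4.825000, f(m) = -3.319375 < 0 → root in [4.825000, 5.790000]
step 3: m = 5.307500, f(m) = 1.569556 > 0 → root in [4.825000, 5.307500]
step 4: m = 5.066250, f(m) = -0.933111 < 0 → root in [5.066250, 5.307500]

[5.06625, 5.30750]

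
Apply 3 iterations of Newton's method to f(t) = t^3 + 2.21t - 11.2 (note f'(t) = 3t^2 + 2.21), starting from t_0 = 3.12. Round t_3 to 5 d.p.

t_0 = 3.120000: f = 26.066528, f' = 31.413200 → t_1 = 3.120000 - (26.066528)/(31.413200) = 2.290205
t_1 = 2.290205: f = 5.873561, f' = 17.945112 → t_2 = 2.290205 - (5.873561)/(17.945112) = 1.962898
t_2 = 1.962898: f = 0.700984, f' = 13.768901 → t_3 = 1.962898 - (0.700984)/(13.768901) = 1.911987

1.91199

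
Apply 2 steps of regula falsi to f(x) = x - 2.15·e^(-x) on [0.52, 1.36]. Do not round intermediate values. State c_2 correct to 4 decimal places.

0.8898

f(0.520000) = -0.758219, f(1.360000) = 0.808179
step 1: c = 0.926604, f(c) = 0.075428 > 0 → new bracket [0.520000, 0.926604]
step 2: c = 0.889815, f(c) = 0.006741 > 0 → new bracket [0.520000, 0.889815]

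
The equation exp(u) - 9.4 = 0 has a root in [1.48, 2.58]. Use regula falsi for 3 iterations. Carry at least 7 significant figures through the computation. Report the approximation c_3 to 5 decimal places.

f(1.480000) = -5.007054, f(2.580000) = 3.797138
step 1: c = 2.105584, f(c) = -1.188105 < 0 → new bracket [2.105584, 2.580000]
step 2: c = 2.218649, f(c) = -0.205103 < 0 → new bracket [2.218649, 2.580000]
step 3: c = 2.237167, f(c) = -0.033244 < 0 → new bracket [2.237167, 2.580000]

2.23717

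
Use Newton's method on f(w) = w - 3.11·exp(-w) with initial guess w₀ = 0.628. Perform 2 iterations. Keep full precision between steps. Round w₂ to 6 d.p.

1.067713

Newton update: w ← w − f(w)/f'(w).
f'(w) = 1 + 3.11·exp(-w)
w_0 = 0.628000: f = -1.031677, f' = 2.659677 → w_1 = 0.628000 - (-1.031677)/(2.659677) = 1.015895
w_1 = 1.015895: f = -0.110167, f' = 2.126063 → w_2 = 1.015895 - (-0.110167)/(2.126063) = 1.067713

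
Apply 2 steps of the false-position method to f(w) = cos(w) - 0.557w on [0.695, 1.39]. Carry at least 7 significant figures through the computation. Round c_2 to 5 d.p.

0.98674

False-position update: c = (a·f(b) − b·f(a))/(f(b) − f(a)); replace the endpoint whose sign matches f(c).
f(0.695000) = 0.380939, f(1.390000) = -0.594417
step 1: c = 0.966442, f(c) = 0.029923 > 0 → new bracket [0.966442, 1.390000]
step 2: c = 0.986742, f(c) = 0.001796 > 0 → new bracket [0.986742, 1.390000]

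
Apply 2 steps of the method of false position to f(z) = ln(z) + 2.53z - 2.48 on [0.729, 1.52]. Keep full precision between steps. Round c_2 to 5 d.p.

False-position update: c = (a·f(b) − b·f(a))/(f(b) − f(a)); replace the endpoint whose sign matches f(c).
f(0.729000) = -0.951712, f(1.520000) = 1.784310
step 1: c = 1.004145, f(c) = 0.064625 > 0 → new bracket [0.729000, 1.004145]
step 2: c = 0.986650, f(c) = 0.002785 > 0 → new bracket [0.729000, 0.986650]

0.98665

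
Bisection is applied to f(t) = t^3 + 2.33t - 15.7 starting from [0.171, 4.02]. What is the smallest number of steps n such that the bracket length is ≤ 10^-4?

Initial width b − a = 4.02 − 0.171 = 3.849000.
After n steps the width is (b−a)/2^n; need (b−a)/2^n ≤ 10^-4.
So n ≥ log₂(3.849000/10^-4) = log₂(38490.0000) ≈ 15.2322.
Hence n = 16.

16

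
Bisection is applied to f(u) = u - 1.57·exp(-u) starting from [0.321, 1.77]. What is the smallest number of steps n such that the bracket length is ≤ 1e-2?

Initial width b − a = 1.77 − 0.321 = 1.449000.
After n steps the width is (b−a)/2^n; need (b−a)/2^n ≤ 1e-2.
So n ≥ log₂(1.449000/1e-2) = log₂(144.9000) ≈ 7.1789.
Hence n = 8.

8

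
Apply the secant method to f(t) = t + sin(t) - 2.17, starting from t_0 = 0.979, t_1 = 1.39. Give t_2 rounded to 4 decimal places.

f(t_0) = -0.361060, f(t_1) = 0.203701
t_2 = 1.390000 - (0.203701)·(1.390000 - 0.979000)/(0.203701 - (-0.361060)) = 1.241758; f(t_2) = 0.018112

1.2418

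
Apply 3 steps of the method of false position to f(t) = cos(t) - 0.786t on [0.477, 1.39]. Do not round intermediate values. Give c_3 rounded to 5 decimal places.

0.84443

f(0.477000) = 0.513454, f(1.390000) = -0.912727
step 1: c = 0.805699, f(c) = 0.059328 > 0 → new bracket [0.805699, 1.390000]
step 2: c = 0.841361, f(c) = 0.005139 > 0 → new bracket [0.841361, 1.390000]
step 3: c = 0.844433, f(c) = 0.000431 > 0 → new bracket [0.844433, 1.390000]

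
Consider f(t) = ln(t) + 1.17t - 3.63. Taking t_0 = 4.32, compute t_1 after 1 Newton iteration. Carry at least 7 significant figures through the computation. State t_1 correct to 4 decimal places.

f'(t) = 1/t + 1.17
t_0 = 4.320000: f = 2.887655, f' = 1.401481 → t_1 = 4.320000 - (2.887655)/(1.401481) = 2.259569

2.2596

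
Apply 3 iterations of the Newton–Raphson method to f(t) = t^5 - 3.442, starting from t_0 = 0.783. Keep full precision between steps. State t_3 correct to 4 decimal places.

1.6324

f'(t) = 5t^4
t_0 = 0.783000: f = -3.147687, f' = 1.879391 → t_1 = 0.783000 - (-3.147687)/(1.879391) = 2.457845
t_1 = 2.457845: f = 86.253820, f' = 182.468444 → t_2 = 2.457845 - (86.253820)/(182.468444) = 1.985139
t_2 = 1.985139: f = 27.386681, f' = 77.648659 → t_3 = 1.985139 - (27.386681)/(77.648659) = 1.632439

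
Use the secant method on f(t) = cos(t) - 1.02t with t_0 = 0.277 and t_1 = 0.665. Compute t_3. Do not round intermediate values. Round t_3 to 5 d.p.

0.73021

Secant update: t_(k+1) = t_k − f(t_k)·(t_k − t_(k-1))/(f(t_k) − f(t_(k-1))).
f(t_0) = 0.679340, f(t_1) = 0.108617
t_2 = 0.665000 - (0.108617)·(0.665000 - 0.277000)/(0.108617 - (0.679340)) = 0.738842; f(t_2) = -0.014370
t_3 = 0.738842 - (-0.014370)·(0.738842 - 0.665000)/(-0.014370 - (0.108617)) = 0.730214; f(t_3) = 0.000213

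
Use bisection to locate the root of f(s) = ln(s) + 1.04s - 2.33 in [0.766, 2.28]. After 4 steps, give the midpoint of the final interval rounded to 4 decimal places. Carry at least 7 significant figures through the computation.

f(0.766000) = -1.799933, f(2.280000) = 0.865375 (opposite signs)
step 1: m = 1.523000, f(m) = -0.325398 < 0 → root in [1.523000, 2.280000]
step 2: m = 1.901500, f(m) = 0.290203 > 0 → root in [1.523000, 1.901500]
step 3: m = 1.712250, f(m) = -0.011452 < 0 → root in [1.712250, 1.901500]
step 4: m = 1.806875, f(m) = 0.140749 > 0 → root in [1.712250, 1.806875]
Midpoint of [1.712250, 1.806875] = 1.759562

1.7596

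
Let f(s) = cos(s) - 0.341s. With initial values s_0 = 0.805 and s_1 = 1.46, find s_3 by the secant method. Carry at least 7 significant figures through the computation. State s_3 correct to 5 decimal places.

1.16238

f(s_0) = 0.418606, f(s_1) = -0.387290
s_2 = 1.460000 - (-0.387290)·(1.460000 - 0.805000)/(-0.387290 - (0.418606)) = 1.145226; f(s_2) = 0.022318
s_3 = 1.145226 - (0.022318)·(1.145226 - 1.460000)/(0.022318 - (-0.387290)) = 1.162377; f(s_3) = 0.000789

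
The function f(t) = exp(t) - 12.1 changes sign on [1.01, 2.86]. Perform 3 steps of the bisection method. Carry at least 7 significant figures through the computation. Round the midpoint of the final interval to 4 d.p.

f(1.010000) = -9.354399, f(2.860000) = 5.361527 (opposite signs)
step 1: m = 1.935000, f(m) = -5.175956 < 0 → root in [1.935000, 2.860000]
step 2: m = 2.397500, f(m) = -1.104347 < 0 → root in [2.397500, 2.860000]
step 3: m = 2.628750, f(m) = 1.756439 > 0 → root in [2.397500, 2.628750]
Midpoint of [2.397500, 2.628750] = 2.513125

2.5131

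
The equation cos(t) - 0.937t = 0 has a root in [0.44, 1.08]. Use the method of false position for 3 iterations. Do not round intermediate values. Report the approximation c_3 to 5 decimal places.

False-position update: c = (a·f(b) − b·f(a))/(f(b) − f(a)); replace the endpoint whose sign matches f(c).
f(0.440000) = 0.492472, f(1.080000) = -0.540632
step 1: c = 0.745083, f(c) = 0.036889 > 0 → new bracket [0.745083, 1.080000]
step 2: c = 0.766476, f(c) = 0.002172 > 0 → new bracket [0.766476, 1.080000]
step 3: c = 0.767730, f(c) = 0.000126 > 0 → new bracket [0.767730, 1.080000]

0.76773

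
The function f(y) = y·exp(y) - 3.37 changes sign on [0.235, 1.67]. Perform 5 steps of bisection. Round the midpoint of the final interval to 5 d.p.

f(0.235000) = -3.072746, f(1.670000) = 5.501320 (opposite signs)
step 1: m = 0.952500, f(m) = -0.900947 < 0 → root in [0.952500, 1.670000]
step 2: m = 1.311250, f(m) = 1.495799 > 0 → root in [0.952500, 1.311250]
step 3: m = 1.131875, f(m) = 0.140472 > 0 → root in [0.952500, 1.131875]
step 4: m = 1.042187, f(m) = -0.414968 < 0 → root in [1.042187, 1.131875]
step 5: m = 1.087031, f(m) = -0.146455 < 0 → root in [1.087031, 1.131875]
Midpoint of [1.087031, 1.131875] = 1.109453

1.10945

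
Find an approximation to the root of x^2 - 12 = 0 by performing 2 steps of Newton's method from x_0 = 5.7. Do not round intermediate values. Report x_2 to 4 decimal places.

Newton update: x ← x − f(x)/f'(x).
f'(x) = 2x
x_0 = 5.700000: f = 20.490000, f' = 11.400000 → x_1 = 5.700000 - (20.490000)/(11.400000) = 3.902632
x_1 = 3.902632: f = 3.230533, f' = 7.805263 → x_2 = 3.902632 - (3.230533)/(7.805263) = 3.488740

3.4887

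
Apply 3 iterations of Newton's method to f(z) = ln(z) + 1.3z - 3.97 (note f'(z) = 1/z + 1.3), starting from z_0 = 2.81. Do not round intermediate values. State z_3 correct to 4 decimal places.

Newton update: z ← z − f(z)/f'(z).
z_0 = 2.810000: f = 0.716184, f' = 1.655872 → z_1 = 2.810000 - (0.716184)/(1.655872) = 2.377488
z_1 = 2.377488: f = -0.013221, f' = 1.720612 → z_2 = 2.377488 - (-0.013221)/(1.720612) = 2.385172
z_2 = 2.385172: f = -0.000005, f' = 1.719257 → z_3 = 2.385172 - (-0.000005)/(1.719257) = 2.385175

2.3852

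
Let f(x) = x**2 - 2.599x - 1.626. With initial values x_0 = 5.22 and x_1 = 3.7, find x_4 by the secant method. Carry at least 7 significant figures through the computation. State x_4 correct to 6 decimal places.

f(x_0) = 12.055620, f(x_1) = 2.447700
x_2 = 3.700000 - (2.447700)·(3.700000 - 5.220000)/(2.447700 - (12.055620)) = 3.312767; f(x_2) = 0.738544
x_3 = 3.312767 - (0.738544)·(3.312767 - 3.700000)/(0.738544 - (2.447700)) = 3.145440; f(x_3) = 0.092793
x_4 = 3.145440 - (0.092793)·(3.145440 - 3.312767)/(0.092793 - (0.738544)) = 3.121395; f(x_4) = 0.004601

3.121395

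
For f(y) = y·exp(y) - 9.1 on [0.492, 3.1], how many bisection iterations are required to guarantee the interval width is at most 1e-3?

12

Initial width b − a = 3.1 − 0.492 = 2.608000.
After n steps the width is (b−a)/2^n; need (b−a)/2^n ≤ 1e-3.
So n ≥ log₂(2.608000/1e-3) = log₂(2608.0000) ≈ 11.3487.
Hence n = 12.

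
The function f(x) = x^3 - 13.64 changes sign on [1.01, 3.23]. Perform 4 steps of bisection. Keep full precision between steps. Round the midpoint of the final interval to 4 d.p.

f(1.010000) = -12.609699, f(3.230000) = 20.058267 (opposite signs)
step 1: m = 2.120000, f(m) = -4.111872 < 0 → root in [2.120000, 3.230000]
step 2: m = 2.675000, f(m) = 5.501297 > 0 → root in [2.120000, 2.675000]
step 3: m = 2.397500, f(m) = 0.140845 > 0 → root in [2.120000, 2.397500]
step 4: m = 2.258750, f(m) = -2.115967 < 0 → root in [2.258750, 2.397500]
Midpoint of [2.258750, 2.397500] = 2.328125

2.3281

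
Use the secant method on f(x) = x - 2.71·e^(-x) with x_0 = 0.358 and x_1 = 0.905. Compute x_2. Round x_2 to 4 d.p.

0.9828

f(x_0) = -1.536488, f(x_1) = -0.191309
x_2 = 0.905000 - (-0.191309)·(0.905000 - 0.358000)/(-0.191309 - (-1.536488)) = 0.982793; f(x_2) = -0.031463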